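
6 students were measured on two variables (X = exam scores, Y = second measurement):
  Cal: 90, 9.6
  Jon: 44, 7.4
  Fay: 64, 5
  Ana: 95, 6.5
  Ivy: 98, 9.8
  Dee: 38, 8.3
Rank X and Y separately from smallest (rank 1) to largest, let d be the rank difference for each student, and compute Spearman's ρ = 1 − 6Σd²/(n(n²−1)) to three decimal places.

Ranks of variable 1: 4, 2, 3, 5, 6, 1
Ranks of variable 2: 5, 3, 1, 2, 6, 4
d = r₁ − r₂: -1, -1, 2, 3, 0, -3
d²: 1, 1, 4, 9, 0, 9; Σd² = 24
ρ = 1 − 6·24/(6·35) = 1 − 144/210 = 0.314

0.314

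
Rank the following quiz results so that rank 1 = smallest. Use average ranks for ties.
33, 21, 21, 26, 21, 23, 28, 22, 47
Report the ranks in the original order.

8, 2, 2, 6, 2, 5, 7, 4, 9

Sorted (ascending): 21, 21, 21, 22, 23, 26, 28, 33, 47
The 3 values of 21 occupy positions 1–3 → average rank 2.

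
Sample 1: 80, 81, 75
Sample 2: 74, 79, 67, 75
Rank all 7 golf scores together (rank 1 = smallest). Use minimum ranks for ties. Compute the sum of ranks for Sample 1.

Sorted (ascending): 67, 74, 75, 75, 79, 80, 81
The 2 values of 75 occupy positions 3–4 → each gets rank 3.
Sample 1 values → pooled ranks: 80→6, 81→7, 75→3
Rank sum = 6 + 7 + 3 = 16

16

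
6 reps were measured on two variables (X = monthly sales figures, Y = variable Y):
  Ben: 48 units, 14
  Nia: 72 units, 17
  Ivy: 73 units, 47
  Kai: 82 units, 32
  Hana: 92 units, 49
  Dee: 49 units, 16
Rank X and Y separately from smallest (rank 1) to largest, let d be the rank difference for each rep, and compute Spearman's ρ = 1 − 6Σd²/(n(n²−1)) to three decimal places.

Ranks of variable 1: 1, 3, 4, 5, 6, 2
Ranks of variable 2: 1, 3, 5, 4, 6, 2
d = r₁ − r₂: 0, 0, -1, 1, 0, 0
d²: 0, 0, 1, 1, 0, 0; Σd² = 2
ρ = 1 − 6·2/(6·35) = 1 − 12/210 = 0.943

0.943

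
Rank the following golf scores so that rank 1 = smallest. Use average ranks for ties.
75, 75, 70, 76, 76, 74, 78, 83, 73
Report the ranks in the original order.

Sorted (ascending): 70, 73, 74, 75, 75, 76, 76, 78, 83
The 2 values of 75 occupy positions 4–5 → average rank (4+5)/2 = 4.5.
The 2 values of 76 occupy positions 6–7 → average rank (6+7)/2 = 6.5.

4.5, 4.5, 1, 6.5, 6.5, 3, 8, 9, 2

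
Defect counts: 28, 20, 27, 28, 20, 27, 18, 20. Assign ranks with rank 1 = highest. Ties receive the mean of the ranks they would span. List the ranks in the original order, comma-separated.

1.5, 6, 3.5, 1.5, 6, 3.5, 8, 6

Sorted (descending): 28, 28, 27, 27, 20, 20, 20, 18
The 2 values of 28 occupy positions 1–2 → average rank (1+2)/2 = 1.5.
The 2 values of 27 occupy positions 3–4 → average rank (3+4)/2 = 3.5.
The 3 values of 20 occupy positions 5–7 → average rank 6.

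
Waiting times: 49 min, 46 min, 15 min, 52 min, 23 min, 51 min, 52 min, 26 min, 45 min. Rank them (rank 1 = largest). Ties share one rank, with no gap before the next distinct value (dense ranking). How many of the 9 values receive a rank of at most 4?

Sorted (descending): 52, 52, 51, 49, 46, 45, 26, 23, 15
The 2 values of 52 share dense rank 1.
Remaining distinct values take the next consecutive integers.
Ranks ≤ 4: {1, 1, 2, 3, 4} → 5 values.

5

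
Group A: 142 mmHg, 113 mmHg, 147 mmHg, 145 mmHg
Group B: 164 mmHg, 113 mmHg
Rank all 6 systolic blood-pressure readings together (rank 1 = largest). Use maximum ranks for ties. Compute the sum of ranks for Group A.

Sorted (descending): 164, 147, 145, 142, 113, 113
The 2 values of 113 occupy positions 5–6 → each gets rank 6.
Group A values → pooled ranks: 142→4, 113→6, 147→2, 145→3
Rank sum = 4 + 6 + 2 + 3 = 15

15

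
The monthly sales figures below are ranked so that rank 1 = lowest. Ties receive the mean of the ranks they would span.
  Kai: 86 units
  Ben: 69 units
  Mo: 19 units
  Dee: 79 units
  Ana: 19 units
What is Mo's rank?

Sorted (ascending): 19, 19, 69, 79, 86
The 2 values of 19 occupy positions 1–2 → average rank (1+2)/2 = 1.5.
Mo has value 19 units → rank 1.5.

1.5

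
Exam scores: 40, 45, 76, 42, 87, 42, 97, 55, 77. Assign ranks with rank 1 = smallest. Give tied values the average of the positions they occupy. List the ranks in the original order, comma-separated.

1, 4, 6, 2.5, 8, 2.5, 9, 5, 7

Sorted (ascending): 40, 42, 42, 45, 55, 76, 77, 87, 97
The 2 values of 42 occupy positions 2–3 → average rank (2+3)/2 = 2.5.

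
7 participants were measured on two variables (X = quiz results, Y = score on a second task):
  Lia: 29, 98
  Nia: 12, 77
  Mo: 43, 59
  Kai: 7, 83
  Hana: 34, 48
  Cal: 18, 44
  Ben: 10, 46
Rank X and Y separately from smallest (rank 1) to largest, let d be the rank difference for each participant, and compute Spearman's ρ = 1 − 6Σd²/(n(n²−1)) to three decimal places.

-0.071

Ranks of variable 1: 5, 3, 7, 1, 6, 4, 2
Ranks of variable 2: 7, 5, 4, 6, 3, 1, 2
d = r₁ − r₂: -2, -2, 3, -5, 3, 3, 0
d²: 4, 4, 9, 25, 9, 9, 0; Σd² = 60
ρ = 1 − 6·60/(7·48) = 1 − 360/336 = -0.071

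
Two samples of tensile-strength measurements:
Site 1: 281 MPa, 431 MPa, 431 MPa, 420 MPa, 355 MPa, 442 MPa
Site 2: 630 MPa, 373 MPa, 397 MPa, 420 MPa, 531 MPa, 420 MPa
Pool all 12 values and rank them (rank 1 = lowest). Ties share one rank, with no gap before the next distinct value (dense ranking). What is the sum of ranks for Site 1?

Sorted (ascending): 281, 355, 373, 397, 420, 420, 420, 431, 431, 442, 531, 630
The 3 values of 420 share dense rank 5.
The 2 values of 431 share dense rank 6.
Remaining distinct values take the next consecutive integers.
Site 1 values → pooled ranks: 281→1, 431→6, 431→6, 420→5, 355→2, 442→7
Rank sum = 1 + 6 + 6 + 5 + 2 + 7 = 27

27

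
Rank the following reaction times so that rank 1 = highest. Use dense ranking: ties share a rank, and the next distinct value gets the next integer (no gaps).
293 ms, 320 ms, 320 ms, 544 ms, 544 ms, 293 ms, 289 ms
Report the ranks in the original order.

Sorted (descending): 544, 544, 320, 320, 293, 293, 289
The 2 values of 544 share dense rank 1.
The 2 values of 320 share dense rank 2.
The 2 values of 293 share dense rank 3.
Remaining distinct values take the next consecutive integers.

3, 2, 2, 1, 1, 3, 4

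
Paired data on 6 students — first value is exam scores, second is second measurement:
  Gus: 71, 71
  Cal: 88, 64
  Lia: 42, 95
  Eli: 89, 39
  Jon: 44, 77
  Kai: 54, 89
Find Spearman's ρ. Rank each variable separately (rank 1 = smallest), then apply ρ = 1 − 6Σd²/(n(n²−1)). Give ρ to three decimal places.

Ranks of variable 1: 4, 5, 1, 6, 2, 3
Ranks of variable 2: 3, 2, 6, 1, 4, 5
d = r₁ − r₂: 1, 3, -5, 5, -2, -2
d²: 1, 9, 25, 25, 4, 4; Σd² = 68
ρ = 1 − 6·68/(6·35) = 1 − 408/210 = -0.943

-0.943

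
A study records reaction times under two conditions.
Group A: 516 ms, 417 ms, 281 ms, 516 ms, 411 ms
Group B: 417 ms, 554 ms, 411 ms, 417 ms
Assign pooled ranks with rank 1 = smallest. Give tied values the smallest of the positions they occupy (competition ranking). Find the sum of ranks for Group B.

Sorted (ascending): 281, 411, 411, 417, 417, 417, 516, 516, 554
The 2 values of 411 occupy positions 2–3 → each gets rank 2.
The 3 values of 417 occupy positions 4–6 → each gets rank 4.
The 2 values of 516 occupy positions 7–8 → each gets rank 7.
Group B values → pooled ranks: 417→4, 554→9, 411→2, 417→4
Rank sum = 4 + 9 + 2 + 4 = 19

19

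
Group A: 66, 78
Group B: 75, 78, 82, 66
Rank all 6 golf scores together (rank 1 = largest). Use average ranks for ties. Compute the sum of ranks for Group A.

Sorted (descending): 82, 78, 78, 75, 66, 66
The 2 values of 78 occupy positions 2–3 → average rank (2+3)/2 = 2.5.
The 2 values of 66 occupy positions 5–6 → average rank (5+6)/2 = 5.5.
Group A values → pooled ranks: 66→5.5, 78→2.5
Rank sum = 5.5 + 2.5 = 8

8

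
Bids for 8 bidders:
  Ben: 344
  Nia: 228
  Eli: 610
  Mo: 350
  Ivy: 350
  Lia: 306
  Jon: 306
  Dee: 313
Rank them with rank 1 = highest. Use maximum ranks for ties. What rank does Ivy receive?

3

Sorted (descending): 610, 350, 350, 344, 313, 306, 306, 228
The 2 values of 350 occupy positions 2–3 → each gets rank 3.
The 2 values of 306 occupy positions 6–7 → each gets rank 7.
Ivy has value 350 → rank 3.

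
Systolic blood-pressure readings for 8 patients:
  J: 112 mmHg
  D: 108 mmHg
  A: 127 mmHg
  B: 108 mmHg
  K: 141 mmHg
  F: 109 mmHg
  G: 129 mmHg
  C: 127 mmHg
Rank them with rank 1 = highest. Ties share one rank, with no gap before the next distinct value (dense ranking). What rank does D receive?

6

Sorted (descending): 141, 129, 127, 127, 112, 109, 108, 108
The 2 values of 127 share dense rank 3.
The 2 values of 108 share dense rank 6.
Remaining distinct values take the next consecutive integers.
D has value 108 mmHg → rank 6.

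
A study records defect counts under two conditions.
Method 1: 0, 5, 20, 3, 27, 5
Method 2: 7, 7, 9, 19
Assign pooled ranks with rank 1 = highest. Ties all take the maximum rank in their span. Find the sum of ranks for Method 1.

38

Sorted (descending): 27, 20, 19, 9, 7, 7, 5, 5, 3, 0
The 2 values of 7 occupy positions 5–6 → each gets rank 6.
The 2 values of 5 occupy positions 7–8 → each gets rank 8.
Method 1 values → pooled ranks: 0→10, 5→8, 20→2, 3→9, 27→1, 5→8
Rank sum = 10 + 8 + 2 + 9 + 1 + 8 = 38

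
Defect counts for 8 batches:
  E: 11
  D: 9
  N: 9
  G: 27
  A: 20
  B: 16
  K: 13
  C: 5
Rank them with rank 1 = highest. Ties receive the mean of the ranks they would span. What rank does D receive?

6.5

Sorted (descending): 27, 20, 16, 13, 11, 9, 9, 5
The 2 values of 9 occupy positions 6–7 → average rank (6+7)/2 = 6.5.
D has value 9 → rank 6.5.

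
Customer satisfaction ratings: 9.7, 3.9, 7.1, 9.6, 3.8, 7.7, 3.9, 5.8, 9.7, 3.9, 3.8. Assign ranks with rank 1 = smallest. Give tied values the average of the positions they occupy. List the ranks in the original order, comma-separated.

Sorted (ascending): 3.8, 3.8, 3.9, 3.9, 3.9, 5.8, 7.1, 7.7, 9.6, 9.7, 9.7
The 2 values of 3.8 occupy positions 1–2 → average rank (1+2)/2 = 1.5.
The 3 values of 3.9 occupy positions 3–5 → average rank 4.
The 2 values of 9.7 occupy positions 10–11 → average rank (10+11)/2 = 10.5.

10.5, 4, 7, 9, 1.5, 8, 4, 6, 10.5, 4, 1.5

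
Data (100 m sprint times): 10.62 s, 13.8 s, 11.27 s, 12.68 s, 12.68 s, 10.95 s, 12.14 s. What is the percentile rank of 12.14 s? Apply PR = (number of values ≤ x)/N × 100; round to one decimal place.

N = 7.
Strictly below 12.14: 3. Equal to 12.14: 1.
PR = 4/7 × 100 = 57.1

57.1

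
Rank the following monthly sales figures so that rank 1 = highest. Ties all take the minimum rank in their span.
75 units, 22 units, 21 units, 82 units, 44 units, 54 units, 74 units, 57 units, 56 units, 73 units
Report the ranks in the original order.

Sorted (descending): 82, 75, 74, 73, 57, 56, 54, 44, 22, 21
No ties — each value takes its position as its rank.

2, 9, 10, 1, 8, 7, 3, 5, 6, 4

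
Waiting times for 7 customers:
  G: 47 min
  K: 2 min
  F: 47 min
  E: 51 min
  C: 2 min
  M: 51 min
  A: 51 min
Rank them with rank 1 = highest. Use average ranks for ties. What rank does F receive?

4.5

Sorted (descending): 51, 51, 51, 47, 47, 2, 2
The 3 values of 51 occupy positions 1–3 → average rank 2.
The 2 values of 47 occupy positions 4–5 → average rank (4+5)/2 = 4.5.
The 2 values of 2 occupy positions 6–7 → average rank (6+7)/2 = 6.5.
F has value 47 min → rank 4.5.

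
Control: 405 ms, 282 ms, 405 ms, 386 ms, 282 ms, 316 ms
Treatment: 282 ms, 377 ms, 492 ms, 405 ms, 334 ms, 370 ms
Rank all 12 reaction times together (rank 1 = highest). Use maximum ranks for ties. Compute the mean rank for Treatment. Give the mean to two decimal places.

Sorted (descending): 492, 405, 405, 405, 386, 377, 370, 334, 316, 282, 282, 282
The 3 values of 405 occupy positions 2–4 → each gets rank 4.
The 3 values of 282 occupy positions 10–12 → each gets rank 12.
Treatment values → pooled ranks: 282→12, 377→6, 492→1, 405→4, 334→8, 370→7
Mean rank = (12 + 6 + 1 + 4 + 8 + 7) / 6 = 6.33

6.33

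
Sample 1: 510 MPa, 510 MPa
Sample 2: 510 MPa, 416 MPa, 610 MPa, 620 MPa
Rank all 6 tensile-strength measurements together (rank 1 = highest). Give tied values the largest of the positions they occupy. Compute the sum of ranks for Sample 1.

10

Sorted (descending): 620, 610, 510, 510, 510, 416
The 3 values of 510 occupy positions 3–5 → each gets rank 5.
Sample 1 values → pooled ranks: 510→5, 510→5
Rank sum = 5 + 5 = 10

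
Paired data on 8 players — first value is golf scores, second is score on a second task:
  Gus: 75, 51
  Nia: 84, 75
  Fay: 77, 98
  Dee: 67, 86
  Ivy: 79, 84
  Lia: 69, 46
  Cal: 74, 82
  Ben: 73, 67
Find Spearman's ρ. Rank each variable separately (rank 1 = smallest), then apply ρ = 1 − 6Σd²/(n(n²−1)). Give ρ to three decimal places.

0.190

Ranks of variable 1: 5, 8, 6, 1, 7, 2, 4, 3
Ranks of variable 2: 2, 4, 8, 7, 6, 1, 5, 3
d = r₁ − r₂: 3, 4, -2, -6, 1, 1, -1, 0
d²: 9, 16, 4, 36, 1, 1, 1, 0; Σd² = 68
ρ = 1 − 6·68/(8·63) = 1 − 408/504 = 0.190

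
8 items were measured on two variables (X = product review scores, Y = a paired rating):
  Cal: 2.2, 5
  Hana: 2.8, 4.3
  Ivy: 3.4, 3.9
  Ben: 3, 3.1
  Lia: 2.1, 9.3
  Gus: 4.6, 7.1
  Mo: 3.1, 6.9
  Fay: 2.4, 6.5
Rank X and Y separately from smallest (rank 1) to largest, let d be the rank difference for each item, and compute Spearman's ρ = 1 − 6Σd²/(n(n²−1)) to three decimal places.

Ranks of variable 1: 2, 4, 7, 5, 1, 8, 6, 3
Ranks of variable 2: 4, 3, 2, 1, 8, 7, 6, 5
d = r₁ − r₂: -2, 1, 5, 4, -7, 1, 0, -2
d²: 4, 1, 25, 16, 49, 1, 0, 4; Σd² = 100
ρ = 1 − 6·100/(8·63) = 1 − 600/504 = -0.190

-0.190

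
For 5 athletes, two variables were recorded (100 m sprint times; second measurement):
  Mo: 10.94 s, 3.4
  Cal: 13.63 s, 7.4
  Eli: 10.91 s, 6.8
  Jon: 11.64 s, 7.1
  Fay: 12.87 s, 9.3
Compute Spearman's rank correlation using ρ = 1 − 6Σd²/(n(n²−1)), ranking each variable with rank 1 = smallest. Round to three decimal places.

0.800

Ranks of variable 1: 2, 5, 1, 3, 4
Ranks of variable 2: 1, 4, 2, 3, 5
d = r₁ − r₂: 1, 1, -1, 0, -1
d²: 1, 1, 1, 0, 1; Σd² = 4
ρ = 1 − 6·4/(5·24) = 1 − 24/120 = 0.800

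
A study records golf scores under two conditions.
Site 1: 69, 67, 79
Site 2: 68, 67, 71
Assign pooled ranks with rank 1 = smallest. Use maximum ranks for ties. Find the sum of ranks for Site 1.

12

Sorted (ascending): 67, 67, 68, 69, 71, 79
The 2 values of 67 occupy positions 1–2 → each gets rank 2.
Site 1 values → pooled ranks: 69→4, 67→2, 79→6
Rank sum = 4 + 2 + 6 = 12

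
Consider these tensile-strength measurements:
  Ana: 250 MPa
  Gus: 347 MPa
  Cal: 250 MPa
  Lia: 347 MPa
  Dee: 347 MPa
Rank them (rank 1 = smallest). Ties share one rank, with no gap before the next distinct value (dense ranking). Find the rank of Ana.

1

Sorted (ascending): 250, 250, 347, 347, 347
The 2 values of 250 share dense rank 1.
The 3 values of 347 share dense rank 2.
Ana has value 250 MPa → rank 1.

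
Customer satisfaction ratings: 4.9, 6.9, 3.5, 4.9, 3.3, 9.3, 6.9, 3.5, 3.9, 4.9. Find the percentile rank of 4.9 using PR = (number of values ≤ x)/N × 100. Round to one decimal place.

70.0

N = 10.
Strictly below 4.9: 4. Equal to 4.9: 3.
PR = 7/10 × 100 = 70.0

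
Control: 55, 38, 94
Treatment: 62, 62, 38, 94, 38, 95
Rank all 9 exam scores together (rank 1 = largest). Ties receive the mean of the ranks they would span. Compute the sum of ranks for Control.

Sorted (descending): 95, 94, 94, 62, 62, 55, 38, 38, 38
The 2 values of 94 occupy positions 2–3 → average rank (2+3)/2 = 2.5.
The 2 values of 62 occupy positions 4–5 → average rank (4+5)/2 = 4.5.
The 3 values of 38 occupy positions 7–9 → average rank 8.
Control values → pooled ranks: 55→6, 38→8, 94→2.5
Rank sum = 6 + 8 + 2.5 = 16.5

16.5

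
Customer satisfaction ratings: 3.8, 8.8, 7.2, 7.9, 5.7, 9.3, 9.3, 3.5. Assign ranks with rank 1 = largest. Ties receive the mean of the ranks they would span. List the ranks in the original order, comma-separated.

7, 3, 5, 4, 6, 1.5, 1.5, 8

Sorted (descending): 9.3, 9.3, 8.8, 7.9, 7.2, 5.7, 3.8, 3.5
The 2 values of 9.3 occupy positions 1–2 → average rank (1+2)/2 = 1.5.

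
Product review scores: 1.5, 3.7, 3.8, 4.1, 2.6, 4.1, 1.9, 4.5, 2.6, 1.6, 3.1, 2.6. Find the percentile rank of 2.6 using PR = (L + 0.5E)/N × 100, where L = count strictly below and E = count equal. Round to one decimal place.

N = 12.
Strictly below 2.6: 3. Equal to 2.6: 3.
PR = (3 + 0.5·3)/12 × 100 = 37.5

37.5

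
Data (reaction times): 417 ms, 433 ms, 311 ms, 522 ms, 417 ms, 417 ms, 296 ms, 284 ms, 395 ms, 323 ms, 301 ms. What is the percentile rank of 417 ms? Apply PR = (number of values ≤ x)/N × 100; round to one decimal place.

81.8

N = 11.
Strictly below 417: 6. Equal to 417: 3.
PR = 9/11 × 100 = 81.8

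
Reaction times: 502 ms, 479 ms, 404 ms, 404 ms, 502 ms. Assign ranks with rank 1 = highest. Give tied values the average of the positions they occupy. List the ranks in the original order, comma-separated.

Sorted (descending): 502, 502, 479, 404, 404
The 2 values of 502 occupy positions 1–2 → average rank (1+2)/2 = 1.5.
The 2 values of 404 occupy positions 4–5 → average rank (4+5)/2 = 4.5.

1.5, 3, 4.5, 4.5, 1.5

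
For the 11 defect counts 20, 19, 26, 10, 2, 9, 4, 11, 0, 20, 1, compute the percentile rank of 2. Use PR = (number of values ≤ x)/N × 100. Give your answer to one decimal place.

N = 11.
Strictly below 2: 2. Equal to 2: 1.
PR = 3/11 × 100 = 27.3

27.3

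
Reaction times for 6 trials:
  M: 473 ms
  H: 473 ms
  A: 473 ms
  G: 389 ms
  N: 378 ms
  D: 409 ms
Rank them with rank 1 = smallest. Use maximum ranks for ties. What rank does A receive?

6

Sorted (ascending): 378, 389, 409, 473, 473, 473
The 3 values of 473 occupy positions 4–6 → each gets rank 6.
A has value 473 ms → rank 6.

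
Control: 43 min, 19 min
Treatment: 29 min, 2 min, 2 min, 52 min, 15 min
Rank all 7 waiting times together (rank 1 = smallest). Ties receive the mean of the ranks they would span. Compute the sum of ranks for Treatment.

Sorted (ascending): 2, 2, 15, 19, 29, 43, 52
The 2 values of 2 occupy positions 1–2 → average rank (1+2)/2 = 1.5.
Treatment values → pooled ranks: 29→5, 2→1.5, 2→1.5, 52→7, 15→3
Rank sum = 5 + 1.5 + 1.5 + 7 + 3 = 18

18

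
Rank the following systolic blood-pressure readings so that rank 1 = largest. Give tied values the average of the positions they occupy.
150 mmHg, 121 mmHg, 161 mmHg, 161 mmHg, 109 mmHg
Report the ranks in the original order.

Sorted (descending): 161, 161, 150, 121, 109
The 2 values of 161 occupy positions 1–2 → average rank (1+2)/2 = 1.5.

3, 4, 1.5, 1.5, 5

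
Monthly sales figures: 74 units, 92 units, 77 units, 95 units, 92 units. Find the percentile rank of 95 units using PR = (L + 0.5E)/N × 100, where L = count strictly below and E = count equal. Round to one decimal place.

90.0

N = 5.
Strictly below 95: 4. Equal to 95: 1.
PR = (4 + 0.5·1)/5 × 100 = 90.0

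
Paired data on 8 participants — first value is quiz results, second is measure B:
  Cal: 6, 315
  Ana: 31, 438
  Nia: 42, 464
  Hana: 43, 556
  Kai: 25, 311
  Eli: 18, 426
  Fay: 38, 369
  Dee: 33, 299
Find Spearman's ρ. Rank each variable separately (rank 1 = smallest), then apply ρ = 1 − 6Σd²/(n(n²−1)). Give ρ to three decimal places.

0.548

Ranks of variable 1: 1, 4, 7, 8, 3, 2, 6, 5
Ranks of variable 2: 3, 6, 7, 8, 2, 5, 4, 1
d = r₁ − r₂: -2, -2, 0, 0, 1, -3, 2, 4
d²: 4, 4, 0, 0, 1, 9, 4, 16; Σd² = 38
ρ = 1 − 6·38/(8·63) = 1 − 228/504 = 0.548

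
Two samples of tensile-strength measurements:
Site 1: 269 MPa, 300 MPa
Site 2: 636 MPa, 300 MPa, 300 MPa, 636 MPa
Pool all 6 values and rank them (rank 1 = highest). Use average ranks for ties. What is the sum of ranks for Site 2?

Sorted (descending): 636, 636, 300, 300, 300, 269
The 2 values of 636 occupy positions 1–2 → average rank (1+2)/2 = 1.5.
The 3 values of 300 occupy positions 3–5 → average rank 4.
Site 2 values → pooled ranks: 636→1.5, 300→4, 300→4, 636→1.5
Rank sum = 1.5 + 4 + 4 + 1.5 = 11

11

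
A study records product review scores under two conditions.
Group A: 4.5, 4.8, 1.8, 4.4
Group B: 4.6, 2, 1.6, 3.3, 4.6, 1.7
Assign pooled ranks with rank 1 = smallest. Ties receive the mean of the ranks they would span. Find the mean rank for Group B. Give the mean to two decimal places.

Sorted (ascending): 1.6, 1.7, 1.8, 2, 3.3, 4.4, 4.5, 4.6, 4.6, 4.8
The 2 values of 4.6 occupy positions 8–9 → average rank (8+9)/2 = 8.5.
Group B values → pooled ranks: 4.6→8.5, 2→4, 1.6→1, 3.3→5, 4.6→8.5, 1.7→2
Mean rank = (8.5 + 4 + 1 + 5 + 8.5 + 2) / 6 = 4.83

4.83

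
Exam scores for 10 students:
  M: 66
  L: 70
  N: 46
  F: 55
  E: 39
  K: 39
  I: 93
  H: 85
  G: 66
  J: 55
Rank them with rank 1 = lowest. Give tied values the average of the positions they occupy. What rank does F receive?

Sorted (ascending): 39, 39, 46, 55, 55, 66, 66, 70, 85, 93
The 2 values of 39 occupy positions 1–2 → average rank (1+2)/2 = 1.5.
The 2 values of 55 occupy positions 4–5 → average rank (4+5)/2 = 4.5.
The 2 values of 66 occupy positions 6–7 → average rank (6+7)/2 = 6.5.
F has value 55 → rank 4.5.

4.5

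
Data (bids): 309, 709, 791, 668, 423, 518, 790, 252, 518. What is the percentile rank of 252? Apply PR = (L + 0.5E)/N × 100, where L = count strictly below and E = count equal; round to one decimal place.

N = 9.
Strictly below 252: 0. Equal to 252: 1.
PR = (0 + 0.5·1)/9 × 100 = 5.6

5.6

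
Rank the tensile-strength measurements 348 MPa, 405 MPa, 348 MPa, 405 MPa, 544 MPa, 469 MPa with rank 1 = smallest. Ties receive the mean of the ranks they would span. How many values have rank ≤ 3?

2

Sorted (ascending): 348, 348, 405, 405, 469, 544
The 2 values of 348 occupy positions 1–2 → average rank (1+2)/2 = 1.5.
The 2 values of 405 occupy positions 3–4 → average rank (3+4)/2 = 3.5.
Ranks ≤ 3: {1.5, 1.5} → 2 values.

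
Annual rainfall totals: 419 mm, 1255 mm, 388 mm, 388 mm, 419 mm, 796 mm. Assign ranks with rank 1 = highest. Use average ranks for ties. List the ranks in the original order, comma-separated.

3.5, 1, 5.5, 5.5, 3.5, 2

Sorted (descending): 1255, 796, 419, 419, 388, 388
The 2 values of 419 occupy positions 3–4 → average rank (3+4)/2 = 3.5.
The 2 values of 388 occupy positions 5–6 → average rank (5+6)/2 = 5.5.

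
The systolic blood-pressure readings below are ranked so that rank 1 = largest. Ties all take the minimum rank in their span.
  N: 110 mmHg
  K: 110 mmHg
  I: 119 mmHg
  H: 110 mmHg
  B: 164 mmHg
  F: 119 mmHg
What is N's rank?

4

Sorted (descending): 164, 119, 119, 110, 110, 110
The 2 values of 119 occupy positions 2–3 → each gets rank 2.
The 3 values of 110 occupy positions 4–6 → each gets rank 4.
N has value 110 mmHg → rank 4.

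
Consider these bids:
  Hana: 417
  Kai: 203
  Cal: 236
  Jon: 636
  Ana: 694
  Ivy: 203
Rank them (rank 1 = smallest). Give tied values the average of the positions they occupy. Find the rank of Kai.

1.5

Sorted (ascending): 203, 203, 236, 417, 636, 694
The 2 values of 203 occupy positions 1–2 → average rank (1+2)/2 = 1.5.
Kai has value 203 → rank 1.5.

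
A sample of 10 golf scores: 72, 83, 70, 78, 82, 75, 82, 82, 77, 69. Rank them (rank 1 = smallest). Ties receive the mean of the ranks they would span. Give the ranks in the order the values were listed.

Sorted (ascending): 69, 70, 72, 75, 77, 78, 82, 82, 82, 83
The 3 values of 82 occupy positions 7–9 → average rank 8.

3, 10, 2, 6, 8, 4, 8, 8, 5, 1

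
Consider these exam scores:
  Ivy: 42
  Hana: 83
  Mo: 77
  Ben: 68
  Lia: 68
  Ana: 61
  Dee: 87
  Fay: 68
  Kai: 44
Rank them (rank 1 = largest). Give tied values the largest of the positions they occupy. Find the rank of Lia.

6

Sorted (descending): 87, 83, 77, 68, 68, 68, 61, 44, 42
The 3 values of 68 occupy positions 4–6 → each gets rank 6.
Lia has value 68 → rank 6.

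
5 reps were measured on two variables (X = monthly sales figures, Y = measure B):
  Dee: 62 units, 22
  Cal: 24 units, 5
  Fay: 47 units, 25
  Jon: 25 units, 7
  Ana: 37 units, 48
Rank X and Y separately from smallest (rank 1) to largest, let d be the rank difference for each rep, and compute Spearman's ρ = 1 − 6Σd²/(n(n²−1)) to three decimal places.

0.600

Ranks of variable 1: 5, 1, 4, 2, 3
Ranks of variable 2: 3, 1, 4, 2, 5
d = r₁ − r₂: 2, 0, 0, 0, -2
d²: 4, 0, 0, 0, 4; Σd² = 8
ρ = 1 − 6·8/(5·24) = 1 − 48/120 = 0.600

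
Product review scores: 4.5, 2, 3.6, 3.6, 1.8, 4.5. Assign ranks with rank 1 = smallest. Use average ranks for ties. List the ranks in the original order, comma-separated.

5.5, 2, 3.5, 3.5, 1, 5.5

Sorted (ascending): 1.8, 2, 3.6, 3.6, 4.5, 4.5
The 2 values of 3.6 occupy positions 3–4 → average rank (3+4)/2 = 3.5.
The 2 values of 4.5 occupy positions 5–6 → average rank (5+6)/2 = 5.5.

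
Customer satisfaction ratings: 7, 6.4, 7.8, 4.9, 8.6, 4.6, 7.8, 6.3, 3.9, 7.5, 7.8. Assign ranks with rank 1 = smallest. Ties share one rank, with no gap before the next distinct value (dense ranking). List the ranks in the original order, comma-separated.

6, 5, 8, 3, 9, 2, 8, 4, 1, 7, 8

Sorted (ascending): 3.9, 4.6, 4.9, 6.3, 6.4, 7, 7.5, 7.8, 7.8, 7.8, 8.6
The 3 values of 7.8 share dense rank 8.
Remaining distinct values take the next consecutive integers.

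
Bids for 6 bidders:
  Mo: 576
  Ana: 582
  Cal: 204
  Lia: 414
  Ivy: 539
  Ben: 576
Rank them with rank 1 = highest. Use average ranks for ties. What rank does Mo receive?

2.5

Sorted (descending): 582, 576, 576, 539, 414, 204
The 2 values of 576 occupy positions 2–3 → average rank (2+3)/2 = 2.5.
Mo has value 576 → rank 2.5.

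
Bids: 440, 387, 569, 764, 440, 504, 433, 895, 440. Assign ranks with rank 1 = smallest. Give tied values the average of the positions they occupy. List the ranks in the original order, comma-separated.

Sorted (ascending): 387, 433, 440, 440, 440, 504, 569, 764, 895
The 3 values of 440 occupy positions 3–5 → average rank 4.

4, 1, 7, 8, 4, 6, 2, 9, 4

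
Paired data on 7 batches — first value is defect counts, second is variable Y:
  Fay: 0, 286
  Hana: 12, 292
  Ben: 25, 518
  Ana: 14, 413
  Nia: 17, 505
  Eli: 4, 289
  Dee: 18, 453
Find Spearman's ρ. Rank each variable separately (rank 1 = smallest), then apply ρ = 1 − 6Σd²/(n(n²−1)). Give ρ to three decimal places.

Ranks of variable 1: 1, 3, 7, 4, 5, 2, 6
Ranks of variable 2: 1, 3, 7, 4, 6, 2, 5
d = r₁ − r₂: 0, 0, 0, 0, -1, 0, 1
d²: 0, 0, 0, 0, 1, 0, 1; Σd² = 2
ρ = 1 − 6·2/(7·48) = 1 − 12/336 = 0.964

0.964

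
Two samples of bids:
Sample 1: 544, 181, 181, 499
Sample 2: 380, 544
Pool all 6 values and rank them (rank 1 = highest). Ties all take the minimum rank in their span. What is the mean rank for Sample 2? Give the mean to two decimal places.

Sorted (descending): 544, 544, 499, 380, 181, 181
The 2 values of 544 occupy positions 1–2 → each gets rank 1.
The 2 values of 181 occupy positions 5–6 → each gets rank 5.
Sample 2 values → pooled ranks: 380→4, 544→1
Mean rank = (4 + 1) / 2 = 2.50

2.50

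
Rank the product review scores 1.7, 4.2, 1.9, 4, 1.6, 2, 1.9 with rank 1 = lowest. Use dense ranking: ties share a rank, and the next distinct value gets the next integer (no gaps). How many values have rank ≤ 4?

Sorted (ascending): 1.6, 1.7, 1.9, 1.9, 2, 4, 4.2
The 2 values of 1.9 share dense rank 3.
Remaining distinct values take the next consecutive integers.
Ranks ≤ 4: {1, 2, 3, 3, 4} → 5 values.

5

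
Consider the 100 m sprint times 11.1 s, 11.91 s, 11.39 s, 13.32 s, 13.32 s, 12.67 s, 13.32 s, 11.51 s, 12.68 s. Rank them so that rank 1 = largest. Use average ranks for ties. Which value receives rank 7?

Sorted (descending): 13.32, 13.32, 13.32, 12.68, 12.67, 11.91, 11.51, 11.39, 11.1
The 3 values of 13.32 occupy positions 1–3 → average rank 2.
Rank 7 → value 11.51.

11.51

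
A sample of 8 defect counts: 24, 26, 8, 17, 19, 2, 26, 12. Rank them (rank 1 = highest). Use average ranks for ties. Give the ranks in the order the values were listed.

3, 1.5, 7, 5, 4, 8, 1.5, 6

Sorted (descending): 26, 26, 24, 19, 17, 12, 8, 2
The 2 values of 26 occupy positions 1–2 → average rank (1+2)/2 = 1.5.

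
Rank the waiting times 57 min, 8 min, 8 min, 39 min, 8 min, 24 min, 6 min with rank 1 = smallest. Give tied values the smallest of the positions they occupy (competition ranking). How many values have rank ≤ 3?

Sorted (ascending): 6, 8, 8, 8, 24, 39, 57
The 3 values of 8 occupy positions 2–4 → each gets rank 2.
Ranks ≤ 3: {1, 2, 2, 2} → 4 values.

4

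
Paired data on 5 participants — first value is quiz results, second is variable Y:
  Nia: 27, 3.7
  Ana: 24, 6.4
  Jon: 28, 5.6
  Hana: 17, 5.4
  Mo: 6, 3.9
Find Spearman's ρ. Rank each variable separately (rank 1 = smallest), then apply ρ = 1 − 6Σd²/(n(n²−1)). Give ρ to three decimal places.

Ranks of variable 1: 4, 3, 5, 2, 1
Ranks of variable 2: 1, 5, 4, 3, 2
d = r₁ − r₂: 3, -2, 1, -1, -1
d²: 9, 4, 1, 1, 1; Σd² = 16
ρ = 1 − 6·16/(5·24) = 1 − 96/120 = 0.200

0.200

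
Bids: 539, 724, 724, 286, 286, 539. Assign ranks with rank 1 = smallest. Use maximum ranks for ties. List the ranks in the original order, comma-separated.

4, 6, 6, 2, 2, 4

Sorted (ascending): 286, 286, 539, 539, 724, 724
The 2 values of 286 occupy positions 1–2 → each gets rank 2.
The 2 values of 539 occupy positions 3–4 → each gets rank 4.
The 2 values of 724 occupy positions 5–6 → each gets rank 6.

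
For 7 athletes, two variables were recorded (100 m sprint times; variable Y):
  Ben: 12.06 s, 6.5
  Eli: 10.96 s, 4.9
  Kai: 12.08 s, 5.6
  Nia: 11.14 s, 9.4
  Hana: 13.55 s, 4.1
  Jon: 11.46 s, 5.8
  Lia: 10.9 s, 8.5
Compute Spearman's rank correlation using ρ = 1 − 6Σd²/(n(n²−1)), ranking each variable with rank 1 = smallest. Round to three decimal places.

-0.536

Ranks of variable 1: 5, 2, 6, 3, 7, 4, 1
Ranks of variable 2: 5, 2, 3, 7, 1, 4, 6
d = r₁ − r₂: 0, 0, 3, -4, 6, 0, -5
d²: 0, 0, 9, 16, 36, 0, 25; Σd² = 86
ρ = 1 − 6·86/(7·48) = 1 − 516/336 = -0.536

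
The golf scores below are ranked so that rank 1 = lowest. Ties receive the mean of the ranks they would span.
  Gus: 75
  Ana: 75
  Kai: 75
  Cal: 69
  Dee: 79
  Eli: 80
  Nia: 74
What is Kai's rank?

4

Sorted (ascending): 69, 74, 75, 75, 75, 79, 80
The 3 values of 75 occupy positions 3–5 → average rank 4.
Kai has value 75 → rank 4.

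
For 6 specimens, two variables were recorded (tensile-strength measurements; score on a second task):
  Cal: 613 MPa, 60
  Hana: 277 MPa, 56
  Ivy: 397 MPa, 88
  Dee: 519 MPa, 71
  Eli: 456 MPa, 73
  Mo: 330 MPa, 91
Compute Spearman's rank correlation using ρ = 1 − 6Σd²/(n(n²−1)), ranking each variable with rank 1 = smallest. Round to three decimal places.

Ranks of variable 1: 6, 1, 3, 5, 4, 2
Ranks of variable 2: 2, 1, 5, 3, 4, 6
d = r₁ − r₂: 4, 0, -2, 2, 0, -4
d²: 16, 0, 4, 4, 0, 16; Σd² = 40
ρ = 1 − 6·40/(6·35) = 1 − 240/210 = -0.143

-0.143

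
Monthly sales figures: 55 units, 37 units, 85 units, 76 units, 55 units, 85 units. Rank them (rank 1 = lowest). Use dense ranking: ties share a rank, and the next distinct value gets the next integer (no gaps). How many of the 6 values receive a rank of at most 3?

4

Sorted (ascending): 37, 55, 55, 76, 85, 85
The 2 values of 55 share dense rank 2.
The 2 values of 85 share dense rank 4.
Remaining distinct values take the next consecutive integers.
Ranks ≤ 3: {1, 2, 2, 3} → 4 values.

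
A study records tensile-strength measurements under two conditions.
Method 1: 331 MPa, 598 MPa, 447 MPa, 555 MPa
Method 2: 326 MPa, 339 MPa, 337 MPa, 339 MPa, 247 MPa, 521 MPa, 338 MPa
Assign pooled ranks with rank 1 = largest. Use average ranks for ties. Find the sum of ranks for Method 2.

50

Sorted (descending): 598, 555, 521, 447, 339, 339, 338, 337, 331, 326, 247
The 2 values of 339 occupy positions 5–6 → average rank (5+6)/2 = 5.5.
Method 2 values → pooled ranks: 326→10, 339→5.5, 337→8, 339→5.5, 247→11, 521→3, 338→7
Rank sum = 10 + 5.5 + 8 + 5.5 + 11 + 3 + 7 = 50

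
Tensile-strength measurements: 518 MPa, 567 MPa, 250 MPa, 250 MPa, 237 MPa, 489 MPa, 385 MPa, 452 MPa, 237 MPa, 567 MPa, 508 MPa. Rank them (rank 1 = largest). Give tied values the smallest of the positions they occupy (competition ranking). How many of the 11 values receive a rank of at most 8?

9

Sorted (descending): 567, 567, 518, 508, 489, 452, 385, 250, 250, 237, 237
The 2 values of 567 occupy positions 1–2 → each gets rank 1.
The 2 values of 250 occupy positions 8–9 → each gets rank 8.
The 2 values of 237 occupy positions 10–11 → each gets rank 10.
Ranks ≤ 8: {1, 1, 3, 4, 5, 6, 7, 8, 8} → 9 values.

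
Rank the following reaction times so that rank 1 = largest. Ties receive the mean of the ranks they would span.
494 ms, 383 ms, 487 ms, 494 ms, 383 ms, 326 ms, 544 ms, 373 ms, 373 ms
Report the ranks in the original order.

Sorted (descending): 544, 494, 494, 487, 383, 383, 373, 373, 326
The 2 values of 494 occupy positions 2–3 → average rank (2+3)/2 = 2.5.
The 2 values of 383 occupy positions 5–6 → average rank (5+6)/2 = 5.5.
The 2 values of 373 occupy positions 7–8 → average rank (7+8)/2 = 7.5.

2.5, 5.5, 4, 2.5, 5.5, 9, 1, 7.5, 7.5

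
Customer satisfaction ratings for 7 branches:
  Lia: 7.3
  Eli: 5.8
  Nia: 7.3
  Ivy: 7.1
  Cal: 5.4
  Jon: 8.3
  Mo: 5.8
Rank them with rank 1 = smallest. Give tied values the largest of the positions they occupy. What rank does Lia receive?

6

Sorted (ascending): 5.4, 5.8, 5.8, 7.1, 7.3, 7.3, 8.3
The 2 values of 5.8 occupy positions 2–3 → each gets rank 3.
The 2 values of 7.3 occupy positions 5–6 → each gets rank 6.
Lia has value 7.3 → rank 6.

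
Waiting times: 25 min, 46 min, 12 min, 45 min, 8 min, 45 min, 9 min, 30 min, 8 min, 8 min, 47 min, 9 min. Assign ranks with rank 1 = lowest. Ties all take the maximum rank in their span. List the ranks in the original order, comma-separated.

7, 11, 6, 10, 3, 10, 5, 8, 3, 3, 12, 5

Sorted (ascending): 8, 8, 8, 9, 9, 12, 25, 30, 45, 45, 46, 47
The 3 values of 8 occupy positions 1–3 → each gets rank 3.
The 2 values of 9 occupy positions 4–5 → each gets rank 5.
The 2 values of 45 occupy positions 9–10 → each gets rank 10.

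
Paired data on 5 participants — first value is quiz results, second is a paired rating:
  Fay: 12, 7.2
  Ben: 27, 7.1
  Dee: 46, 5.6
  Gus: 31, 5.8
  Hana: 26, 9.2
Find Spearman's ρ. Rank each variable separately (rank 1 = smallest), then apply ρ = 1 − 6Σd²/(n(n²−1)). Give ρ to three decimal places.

-0.900

Ranks of variable 1: 1, 3, 5, 4, 2
Ranks of variable 2: 4, 3, 1, 2, 5
d = r₁ − r₂: -3, 0, 4, 2, -3
d²: 9, 0, 16, 4, 9; Σd² = 38
ρ = 1 − 6·38/(5·24) = 1 − 228/120 = -0.900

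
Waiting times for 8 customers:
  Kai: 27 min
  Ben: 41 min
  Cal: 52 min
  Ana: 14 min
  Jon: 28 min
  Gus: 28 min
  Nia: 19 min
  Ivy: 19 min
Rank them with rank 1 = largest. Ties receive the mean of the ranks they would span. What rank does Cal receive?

1

Sorted (descending): 52, 41, 28, 28, 27, 19, 19, 14
The 2 values of 28 occupy positions 3–4 → average rank (3+4)/2 = 3.5.
The 2 values of 19 occupy positions 6–7 → average rank (6+7)/2 = 6.5.
Cal has value 52 min → rank 1.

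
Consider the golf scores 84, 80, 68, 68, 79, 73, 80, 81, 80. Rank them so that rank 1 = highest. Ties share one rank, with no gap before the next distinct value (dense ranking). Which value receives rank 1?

Sorted (descending): 84, 81, 80, 80, 80, 79, 73, 68, 68
The 3 values of 80 share dense rank 3.
The 2 values of 68 share dense rank 6.
Remaining distinct values take the next consecutive integers.
Rank 1 → value 84.

84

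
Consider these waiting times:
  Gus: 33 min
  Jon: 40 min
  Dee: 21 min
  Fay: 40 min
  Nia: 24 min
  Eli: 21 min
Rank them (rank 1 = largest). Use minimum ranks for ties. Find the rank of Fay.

1

Sorted (descending): 40, 40, 33, 24, 21, 21
The 2 values of 40 occupy positions 1–2 → each gets rank 1.
The 2 values of 21 occupy positions 5–6 → each gets rank 5.
Fay has value 40 min → rank 1.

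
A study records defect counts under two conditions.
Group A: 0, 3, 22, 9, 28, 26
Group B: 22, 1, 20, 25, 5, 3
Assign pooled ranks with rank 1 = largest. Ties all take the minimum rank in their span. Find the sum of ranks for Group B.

Sorted (descending): 28, 26, 25, 22, 22, 20, 9, 5, 3, 3, 1, 0
The 2 values of 22 occupy positions 4–5 → each gets rank 4.
The 2 values of 3 occupy positions 9–10 → each gets rank 9.
Group B values → pooled ranks: 22→4, 1→11, 20→6, 25→3, 5→8, 3→9
Rank sum = 4 + 11 + 6 + 3 + 8 + 9 = 41

41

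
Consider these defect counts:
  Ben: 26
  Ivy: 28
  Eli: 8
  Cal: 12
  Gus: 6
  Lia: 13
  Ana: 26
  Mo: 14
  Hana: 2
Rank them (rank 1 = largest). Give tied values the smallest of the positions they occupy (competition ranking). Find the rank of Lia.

Sorted (descending): 28, 26, 26, 14, 13, 12, 8, 6, 2
The 2 values of 26 occupy positions 2–3 → each gets rank 2.
Lia has value 13 → rank 5.

5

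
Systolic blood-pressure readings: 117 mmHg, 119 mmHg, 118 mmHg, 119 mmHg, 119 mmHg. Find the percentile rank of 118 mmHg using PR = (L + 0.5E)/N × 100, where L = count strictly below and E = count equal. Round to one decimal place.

30.0

N = 5.
Strictly below 118: 1. Equal to 118: 1.
PR = (1 + 0.5·1)/5 × 100 = 30.0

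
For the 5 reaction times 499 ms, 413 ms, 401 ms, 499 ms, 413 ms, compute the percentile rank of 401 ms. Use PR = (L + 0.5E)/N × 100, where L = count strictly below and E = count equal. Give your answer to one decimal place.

10.0

N = 5.
Strictly below 401: 0. Equal to 401: 1.
PR = (0 + 0.5·1)/5 × 100 = 10.0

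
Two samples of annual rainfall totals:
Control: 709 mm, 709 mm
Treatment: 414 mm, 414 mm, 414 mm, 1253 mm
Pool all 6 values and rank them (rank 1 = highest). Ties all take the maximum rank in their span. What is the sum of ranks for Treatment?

Sorted (descending): 1253, 709, 709, 414, 414, 414
The 2 values of 709 occupy positions 2–3 → each gets rank 3.
The 3 values of 414 occupy positions 4–6 → each gets rank 6.
Treatment values → pooled ranks: 414→6, 414→6, 414→6, 1253→1
Rank sum = 6 + 6 + 6 + 1 = 19

19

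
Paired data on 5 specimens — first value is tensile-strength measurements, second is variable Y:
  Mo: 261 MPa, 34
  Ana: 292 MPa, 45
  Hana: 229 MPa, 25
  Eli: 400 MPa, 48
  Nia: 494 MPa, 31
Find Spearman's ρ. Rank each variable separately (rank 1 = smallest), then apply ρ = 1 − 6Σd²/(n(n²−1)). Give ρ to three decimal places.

0.400

Ranks of variable 1: 2, 3, 1, 4, 5
Ranks of variable 2: 3, 4, 1, 5, 2
d = r₁ − r₂: -1, -1, 0, -1, 3
d²: 1, 1, 0, 1, 9; Σd² = 12
ρ = 1 − 6·12/(5·24) = 1 − 72/120 = 0.400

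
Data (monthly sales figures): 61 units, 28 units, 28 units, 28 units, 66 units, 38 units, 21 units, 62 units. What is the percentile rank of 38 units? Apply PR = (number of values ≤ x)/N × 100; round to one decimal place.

N = 8.
Strictly below 38: 4. Equal to 38: 1.
PR = 5/8 × 100 = 62.5

62.5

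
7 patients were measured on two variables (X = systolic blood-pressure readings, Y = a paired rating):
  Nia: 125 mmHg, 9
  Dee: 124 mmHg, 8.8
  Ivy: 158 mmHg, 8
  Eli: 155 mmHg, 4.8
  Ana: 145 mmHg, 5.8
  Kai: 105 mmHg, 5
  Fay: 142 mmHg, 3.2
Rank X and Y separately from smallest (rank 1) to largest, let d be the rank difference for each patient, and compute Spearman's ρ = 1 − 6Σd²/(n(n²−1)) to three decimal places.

Ranks of variable 1: 3, 2, 7, 6, 5, 1, 4
Ranks of variable 2: 7, 6, 5, 2, 4, 3, 1
d = r₁ − r₂: -4, -4, 2, 4, 1, -2, 3
d²: 16, 16, 4, 16, 1, 4, 9; Σd² = 66
ρ = 1 − 6·66/(7·48) = 1 − 396/336 = -0.179

-0.179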